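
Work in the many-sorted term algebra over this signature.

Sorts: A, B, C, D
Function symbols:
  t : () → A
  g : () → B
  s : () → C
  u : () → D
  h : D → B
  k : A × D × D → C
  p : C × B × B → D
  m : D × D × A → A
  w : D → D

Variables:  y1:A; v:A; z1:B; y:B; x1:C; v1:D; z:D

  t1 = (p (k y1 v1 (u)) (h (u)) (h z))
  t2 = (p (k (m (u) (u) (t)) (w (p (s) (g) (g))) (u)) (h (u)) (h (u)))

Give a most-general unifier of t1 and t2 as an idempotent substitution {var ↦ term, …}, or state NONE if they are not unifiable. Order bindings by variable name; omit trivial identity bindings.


{v1 ↦ (w (p (s) (g) (g))), y1 ↦ (m (u) (u) (t)), z ↦ (u)}


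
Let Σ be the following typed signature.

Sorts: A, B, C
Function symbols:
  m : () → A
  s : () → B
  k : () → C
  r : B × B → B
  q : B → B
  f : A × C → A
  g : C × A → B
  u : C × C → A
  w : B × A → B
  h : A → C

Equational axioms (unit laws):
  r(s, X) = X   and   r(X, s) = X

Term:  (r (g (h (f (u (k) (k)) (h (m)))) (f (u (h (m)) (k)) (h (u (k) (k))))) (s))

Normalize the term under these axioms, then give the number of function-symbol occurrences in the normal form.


1. (r (g (h (f (u (k) (k)) (h (m)))) (f (u (h (m)) (k)) (h (u (k) (k))))) (s))  →  (g (h (f (u (k) (k)) (h (m)))) (f (u (h (m)) (k)) (h (u (k) (k)))))
normal form: (g (h (f (u (k) (k)) (h (m)))) (f (u (h (m)) (k)) (h (u (k) (k)))))

size = 17


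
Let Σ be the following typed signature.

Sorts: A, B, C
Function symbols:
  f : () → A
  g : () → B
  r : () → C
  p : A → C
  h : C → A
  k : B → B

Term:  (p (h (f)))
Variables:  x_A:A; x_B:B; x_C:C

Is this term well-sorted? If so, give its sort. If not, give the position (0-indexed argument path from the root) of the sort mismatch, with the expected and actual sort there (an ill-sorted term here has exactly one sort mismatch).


    (f) : A
  (h (f)) : ✗ arg 0 at [0, 0] has sort A, expected C

ill-sorted at position [0, 0]: expected C, got A


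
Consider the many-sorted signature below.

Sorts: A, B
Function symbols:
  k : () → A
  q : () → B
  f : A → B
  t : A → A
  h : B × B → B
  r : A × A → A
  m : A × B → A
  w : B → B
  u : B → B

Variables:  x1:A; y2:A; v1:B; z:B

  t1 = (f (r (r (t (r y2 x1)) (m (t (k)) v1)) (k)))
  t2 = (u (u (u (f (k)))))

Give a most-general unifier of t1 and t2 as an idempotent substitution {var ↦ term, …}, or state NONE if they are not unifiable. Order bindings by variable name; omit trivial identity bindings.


NONE (not unifiable)

head clash or occurs-check failure — not unifiable


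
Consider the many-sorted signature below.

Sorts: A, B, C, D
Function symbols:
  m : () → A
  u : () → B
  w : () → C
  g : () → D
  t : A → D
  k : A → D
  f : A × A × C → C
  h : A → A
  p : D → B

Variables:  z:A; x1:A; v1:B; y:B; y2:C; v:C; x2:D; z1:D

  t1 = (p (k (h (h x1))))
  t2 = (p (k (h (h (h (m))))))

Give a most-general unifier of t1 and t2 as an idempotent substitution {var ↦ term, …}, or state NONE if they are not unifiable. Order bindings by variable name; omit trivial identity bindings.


{x1 ↦ (h (m))}


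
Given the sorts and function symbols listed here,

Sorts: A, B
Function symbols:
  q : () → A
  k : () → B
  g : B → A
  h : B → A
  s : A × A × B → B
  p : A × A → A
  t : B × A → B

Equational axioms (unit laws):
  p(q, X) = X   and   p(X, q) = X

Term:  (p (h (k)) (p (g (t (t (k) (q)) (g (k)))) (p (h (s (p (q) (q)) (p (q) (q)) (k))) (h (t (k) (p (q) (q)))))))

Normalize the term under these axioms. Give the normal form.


normal form = (p (h (k)) (p (g (t (t (k) (q)) (g (k)))) (p (h (s (q) (q) (k))) (h (t (k) (q))))))

1. (p (h (k)) (p (g (t (t (k) (q)) (g (k)))) (p (h (s (p (q) (q)) (p (q) (q)) (k))) (h (t (k) (p (q) (q)))))))  →  (p (h (k)) (p (g (t (t (k) (q)) (g (k)))) (p (h (s (q) (p (q) (q)) (k))) (h (t (k) (p (q) (q)))))))
2. (p (h (k)) (p (g (t (t (k) (q)) (g (k)))) (p (h (s (q) (p (q) (q)) (k))) (h (t (k) (p (q) (q)))))))  →  (p (h (k)) (p (g (t (t (k) (q)) (g (k)))) (p (h (s (q) (q) (k))) (h (t (k) (p (q) (q)))))))
3. (p (h (k)) (p (g (t (t (k) (q)) (g (k)))) (p (h (s (q) (q) (k))) (h (t (k) (p (q) (q)))))))  →  (p (h (k)) (p (g (t (t (k) (q)) (g (k)))) (p (h (s (q) (q) (k))) (h (t (k) (q))))))


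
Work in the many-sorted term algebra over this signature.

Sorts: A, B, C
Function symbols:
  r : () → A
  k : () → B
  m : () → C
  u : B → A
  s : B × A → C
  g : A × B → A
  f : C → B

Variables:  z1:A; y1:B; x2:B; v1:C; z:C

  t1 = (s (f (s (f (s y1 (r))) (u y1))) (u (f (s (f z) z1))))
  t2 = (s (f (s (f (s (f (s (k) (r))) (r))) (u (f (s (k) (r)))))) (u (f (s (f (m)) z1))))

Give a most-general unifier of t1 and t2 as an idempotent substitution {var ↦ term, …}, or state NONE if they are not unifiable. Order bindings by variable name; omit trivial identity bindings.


{y1 ↦ (f (s (k) (r))), z ↦ (m)}


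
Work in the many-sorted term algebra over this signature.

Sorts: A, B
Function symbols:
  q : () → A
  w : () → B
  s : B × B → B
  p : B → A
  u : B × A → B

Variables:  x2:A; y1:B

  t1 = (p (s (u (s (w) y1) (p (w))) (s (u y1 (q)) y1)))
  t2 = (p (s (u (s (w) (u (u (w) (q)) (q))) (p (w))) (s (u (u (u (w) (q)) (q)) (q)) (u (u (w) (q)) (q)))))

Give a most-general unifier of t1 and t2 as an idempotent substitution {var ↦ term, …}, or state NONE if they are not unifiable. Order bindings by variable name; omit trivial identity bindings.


{y1 ↦ (u (u (w) (q)) (q))}


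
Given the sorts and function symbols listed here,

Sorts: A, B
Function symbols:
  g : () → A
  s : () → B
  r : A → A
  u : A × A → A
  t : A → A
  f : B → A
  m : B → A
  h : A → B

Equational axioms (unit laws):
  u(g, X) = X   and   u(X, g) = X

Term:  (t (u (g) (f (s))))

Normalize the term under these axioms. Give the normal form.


normal form = (t (f (s)))

1. (t (u (g) (f (s))))  →  (t (f (s)))


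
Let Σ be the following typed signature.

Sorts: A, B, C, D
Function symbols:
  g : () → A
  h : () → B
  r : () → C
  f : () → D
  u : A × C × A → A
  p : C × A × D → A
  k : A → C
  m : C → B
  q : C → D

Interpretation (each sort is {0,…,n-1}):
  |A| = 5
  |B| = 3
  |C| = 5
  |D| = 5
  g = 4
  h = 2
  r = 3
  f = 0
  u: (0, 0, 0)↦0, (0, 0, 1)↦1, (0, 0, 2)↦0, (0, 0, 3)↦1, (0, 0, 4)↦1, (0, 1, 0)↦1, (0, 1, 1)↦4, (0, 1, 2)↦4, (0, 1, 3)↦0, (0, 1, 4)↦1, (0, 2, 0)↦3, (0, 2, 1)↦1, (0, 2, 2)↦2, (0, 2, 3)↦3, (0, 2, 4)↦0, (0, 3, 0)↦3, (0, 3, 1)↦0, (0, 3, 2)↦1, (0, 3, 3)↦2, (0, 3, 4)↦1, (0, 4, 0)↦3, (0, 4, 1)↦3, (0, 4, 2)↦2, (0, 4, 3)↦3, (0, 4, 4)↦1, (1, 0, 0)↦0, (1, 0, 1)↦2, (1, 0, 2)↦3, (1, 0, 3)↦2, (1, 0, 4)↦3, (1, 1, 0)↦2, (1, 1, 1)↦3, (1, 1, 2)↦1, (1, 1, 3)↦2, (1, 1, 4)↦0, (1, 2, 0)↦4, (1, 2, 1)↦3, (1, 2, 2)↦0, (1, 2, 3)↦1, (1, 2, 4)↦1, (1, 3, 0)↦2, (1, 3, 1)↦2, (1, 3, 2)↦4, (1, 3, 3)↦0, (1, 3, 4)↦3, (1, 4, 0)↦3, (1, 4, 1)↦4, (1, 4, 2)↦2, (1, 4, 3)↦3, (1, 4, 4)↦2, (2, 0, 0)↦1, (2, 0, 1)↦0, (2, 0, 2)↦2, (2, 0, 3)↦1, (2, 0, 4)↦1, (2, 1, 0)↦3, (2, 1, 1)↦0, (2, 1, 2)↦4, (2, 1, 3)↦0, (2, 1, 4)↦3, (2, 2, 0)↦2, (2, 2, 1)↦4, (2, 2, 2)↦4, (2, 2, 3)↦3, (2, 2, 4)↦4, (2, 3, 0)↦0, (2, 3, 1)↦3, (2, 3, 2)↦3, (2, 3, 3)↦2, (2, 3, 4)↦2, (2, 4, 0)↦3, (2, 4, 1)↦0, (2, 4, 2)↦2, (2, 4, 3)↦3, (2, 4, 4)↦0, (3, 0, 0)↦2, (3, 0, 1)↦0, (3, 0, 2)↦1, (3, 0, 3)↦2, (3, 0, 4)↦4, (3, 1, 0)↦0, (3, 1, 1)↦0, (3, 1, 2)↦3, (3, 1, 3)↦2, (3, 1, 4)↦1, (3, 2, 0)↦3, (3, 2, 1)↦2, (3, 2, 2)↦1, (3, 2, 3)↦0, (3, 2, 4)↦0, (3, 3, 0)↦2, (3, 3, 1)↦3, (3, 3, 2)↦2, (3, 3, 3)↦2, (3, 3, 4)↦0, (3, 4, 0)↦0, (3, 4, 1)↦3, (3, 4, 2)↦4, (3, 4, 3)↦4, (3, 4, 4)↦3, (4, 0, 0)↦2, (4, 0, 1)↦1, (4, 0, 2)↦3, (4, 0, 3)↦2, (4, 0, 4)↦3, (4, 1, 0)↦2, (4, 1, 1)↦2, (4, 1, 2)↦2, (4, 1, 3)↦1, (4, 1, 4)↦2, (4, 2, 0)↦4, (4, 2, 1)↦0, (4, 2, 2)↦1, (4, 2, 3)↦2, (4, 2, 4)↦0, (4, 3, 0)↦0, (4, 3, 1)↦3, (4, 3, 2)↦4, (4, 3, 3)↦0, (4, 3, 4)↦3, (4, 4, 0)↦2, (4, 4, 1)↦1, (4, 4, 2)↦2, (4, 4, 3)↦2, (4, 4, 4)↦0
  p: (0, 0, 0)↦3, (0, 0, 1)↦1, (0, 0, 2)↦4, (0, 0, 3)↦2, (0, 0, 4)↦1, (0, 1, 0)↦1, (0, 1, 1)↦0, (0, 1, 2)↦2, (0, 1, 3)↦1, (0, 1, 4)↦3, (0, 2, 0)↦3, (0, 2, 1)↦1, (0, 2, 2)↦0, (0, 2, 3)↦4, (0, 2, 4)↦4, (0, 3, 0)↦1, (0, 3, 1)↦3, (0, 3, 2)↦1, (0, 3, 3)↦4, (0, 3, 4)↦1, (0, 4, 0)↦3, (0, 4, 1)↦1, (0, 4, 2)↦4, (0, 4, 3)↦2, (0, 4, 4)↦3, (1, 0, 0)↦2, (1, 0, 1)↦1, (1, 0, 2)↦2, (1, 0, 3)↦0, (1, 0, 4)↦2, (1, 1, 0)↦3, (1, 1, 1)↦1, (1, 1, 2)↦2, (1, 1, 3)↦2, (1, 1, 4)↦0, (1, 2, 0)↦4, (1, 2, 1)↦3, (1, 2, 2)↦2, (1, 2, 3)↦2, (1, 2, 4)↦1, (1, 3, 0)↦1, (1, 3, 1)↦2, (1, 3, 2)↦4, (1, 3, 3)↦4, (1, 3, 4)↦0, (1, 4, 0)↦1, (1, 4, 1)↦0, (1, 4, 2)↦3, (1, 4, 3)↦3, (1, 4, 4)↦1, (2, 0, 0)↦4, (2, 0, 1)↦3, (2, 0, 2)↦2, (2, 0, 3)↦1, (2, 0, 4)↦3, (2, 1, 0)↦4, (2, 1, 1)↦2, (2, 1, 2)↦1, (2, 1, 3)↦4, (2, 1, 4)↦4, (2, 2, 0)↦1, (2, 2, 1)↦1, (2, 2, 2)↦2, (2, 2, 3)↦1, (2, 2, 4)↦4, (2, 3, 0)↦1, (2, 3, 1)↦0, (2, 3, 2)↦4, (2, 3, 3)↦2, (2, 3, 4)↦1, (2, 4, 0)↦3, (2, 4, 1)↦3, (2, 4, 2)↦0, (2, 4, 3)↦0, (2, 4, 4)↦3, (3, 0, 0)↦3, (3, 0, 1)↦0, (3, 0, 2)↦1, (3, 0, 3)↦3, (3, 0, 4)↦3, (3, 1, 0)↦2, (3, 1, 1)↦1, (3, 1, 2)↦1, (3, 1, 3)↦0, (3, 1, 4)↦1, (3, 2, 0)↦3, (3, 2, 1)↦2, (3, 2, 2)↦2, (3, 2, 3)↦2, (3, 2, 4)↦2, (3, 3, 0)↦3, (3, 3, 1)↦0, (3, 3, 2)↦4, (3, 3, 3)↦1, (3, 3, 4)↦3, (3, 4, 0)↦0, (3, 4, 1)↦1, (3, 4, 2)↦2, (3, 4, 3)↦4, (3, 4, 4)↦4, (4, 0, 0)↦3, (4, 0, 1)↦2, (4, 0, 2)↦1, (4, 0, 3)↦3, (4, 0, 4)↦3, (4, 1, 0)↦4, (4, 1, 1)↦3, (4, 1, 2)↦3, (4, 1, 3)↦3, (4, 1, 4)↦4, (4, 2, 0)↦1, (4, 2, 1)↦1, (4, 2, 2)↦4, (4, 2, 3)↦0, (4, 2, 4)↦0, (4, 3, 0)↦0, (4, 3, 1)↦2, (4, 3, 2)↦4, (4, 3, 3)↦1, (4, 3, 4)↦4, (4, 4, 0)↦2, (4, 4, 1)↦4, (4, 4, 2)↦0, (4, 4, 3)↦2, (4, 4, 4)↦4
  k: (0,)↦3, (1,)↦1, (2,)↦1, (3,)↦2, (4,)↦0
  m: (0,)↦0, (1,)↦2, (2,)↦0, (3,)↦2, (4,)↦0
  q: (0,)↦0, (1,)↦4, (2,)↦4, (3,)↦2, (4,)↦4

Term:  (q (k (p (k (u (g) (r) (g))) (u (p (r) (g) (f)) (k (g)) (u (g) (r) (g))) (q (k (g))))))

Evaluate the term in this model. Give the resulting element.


  g = 4
  r = 3
  g = 4
  (u (g) (r) (g)) = u(4, 3, 4) = 3
  (k (u (g) (r) (g))) = k(3,) = 2
  r = 3
  g = 4
  f = 0
  (p (r) (g) (f)) = p(3, 4, 0) = 0
  g = 4
  (k (g)) = k(4,) = 0
  g = 4
  r = 3
  g = 4
  (u (g) (r) (g)) = u(4, 3, 4) = 3
  (u (p (r) (g) (f)) (k (g)) (u (g) (r) (g))) = u(0, 0, 3) = 1
  g = 4
  (k (g)) = k(4,) = 0
  (q (k (g))) = q(0,) = 0
  (p (k (u (g) (r) (g))) (u (p (r) (g) (f)) (k (g)) (u (g) (r) (g))) (q (k (g)))) = p(2, 1, 0) = 4
  (k (p (k (u (g) (r) (g))) (u (p (r) (g) (f)) (k (g)) (u (g) (r) (g))) (q (k (g))))) = k(4,) = 0
  (q (k (p (k (u (g) (r) (g))) (u (p (r) (g) (f)) (k (g)) (u (g) (r) (g))) (q (k (g)))))) = q(0,) = 0

value = 0


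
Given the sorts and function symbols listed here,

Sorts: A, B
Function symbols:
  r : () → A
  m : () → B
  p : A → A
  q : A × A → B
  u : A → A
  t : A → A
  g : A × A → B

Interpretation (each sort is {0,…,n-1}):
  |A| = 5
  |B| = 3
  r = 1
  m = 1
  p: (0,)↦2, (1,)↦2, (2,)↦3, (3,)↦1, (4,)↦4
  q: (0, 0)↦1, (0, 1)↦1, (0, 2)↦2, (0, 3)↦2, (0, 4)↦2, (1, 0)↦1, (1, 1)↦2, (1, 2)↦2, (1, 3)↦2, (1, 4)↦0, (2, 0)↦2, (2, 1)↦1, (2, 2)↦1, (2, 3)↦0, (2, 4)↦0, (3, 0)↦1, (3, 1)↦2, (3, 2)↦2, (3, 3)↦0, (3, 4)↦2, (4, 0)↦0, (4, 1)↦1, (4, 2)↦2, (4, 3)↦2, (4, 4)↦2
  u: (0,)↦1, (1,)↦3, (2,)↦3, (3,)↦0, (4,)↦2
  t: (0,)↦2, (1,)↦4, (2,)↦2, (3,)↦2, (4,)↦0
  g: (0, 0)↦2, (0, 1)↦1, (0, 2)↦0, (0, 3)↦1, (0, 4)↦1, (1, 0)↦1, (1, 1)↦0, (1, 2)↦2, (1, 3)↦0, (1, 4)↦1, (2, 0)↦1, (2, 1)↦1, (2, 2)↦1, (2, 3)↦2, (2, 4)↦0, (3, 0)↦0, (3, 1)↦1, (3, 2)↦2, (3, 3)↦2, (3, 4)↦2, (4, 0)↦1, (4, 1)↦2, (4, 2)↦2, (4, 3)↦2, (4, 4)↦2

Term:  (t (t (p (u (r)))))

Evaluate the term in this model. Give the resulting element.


value = 0

  r = 1
  (u (r)) = u(1,) = 3
  (p (u (r))) = p(3,) = 1
  (t (p (u (r)))) = t(1,) = 4
  (t (t (p (u (r))))) = t(4,) = 0


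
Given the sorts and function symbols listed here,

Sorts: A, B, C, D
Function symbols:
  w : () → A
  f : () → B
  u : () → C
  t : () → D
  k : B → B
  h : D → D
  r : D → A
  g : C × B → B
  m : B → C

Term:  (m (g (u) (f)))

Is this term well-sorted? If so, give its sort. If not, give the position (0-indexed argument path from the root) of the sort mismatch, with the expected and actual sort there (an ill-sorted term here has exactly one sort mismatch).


well-sorted; sort = C

    (u) : C
    (f) : B
  (g (u) (f)) : B
(m (g (u) (f))) : C


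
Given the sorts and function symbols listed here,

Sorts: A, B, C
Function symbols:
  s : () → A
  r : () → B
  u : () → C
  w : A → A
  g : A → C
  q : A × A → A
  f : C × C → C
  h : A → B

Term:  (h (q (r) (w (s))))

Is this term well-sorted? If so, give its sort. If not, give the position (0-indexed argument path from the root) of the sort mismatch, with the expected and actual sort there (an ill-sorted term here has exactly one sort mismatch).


ill-sorted at position [0, 0]: expected A, got B

    (r) : B
      (s) : A
    (w (s)) : A
  (q (r) (w (s))) : ✗ arg 0 at [0, 0] has sort B, expected A


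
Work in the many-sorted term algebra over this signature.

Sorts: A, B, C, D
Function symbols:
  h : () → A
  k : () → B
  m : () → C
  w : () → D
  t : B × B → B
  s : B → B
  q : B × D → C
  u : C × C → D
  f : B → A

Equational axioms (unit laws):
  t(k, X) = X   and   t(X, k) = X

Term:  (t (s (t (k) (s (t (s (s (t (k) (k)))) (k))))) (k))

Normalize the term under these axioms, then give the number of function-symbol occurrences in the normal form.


size = 5

1. (t (s (t (k) (s (t (s (s (t (k) (k)))) (k))))) (k))  →  (s (t (k) (s (t (s (s (t (k) (k)))) (k)))))
2. (s (t (k) (s (t (s (s (t (k) (k)))) (k)))))  →  (s (s (t (s (s (t (k) (k)))) (k))))
3. (s (s (t (s (s (t (k) (k)))) (k))))  →  (s (s (s (s (t (k) (k))))))
4. (s (s (s (s (t (k) (k))))))  →  (s (s (s (s (k)))))
normal form: (s (s (s (s (k)))))


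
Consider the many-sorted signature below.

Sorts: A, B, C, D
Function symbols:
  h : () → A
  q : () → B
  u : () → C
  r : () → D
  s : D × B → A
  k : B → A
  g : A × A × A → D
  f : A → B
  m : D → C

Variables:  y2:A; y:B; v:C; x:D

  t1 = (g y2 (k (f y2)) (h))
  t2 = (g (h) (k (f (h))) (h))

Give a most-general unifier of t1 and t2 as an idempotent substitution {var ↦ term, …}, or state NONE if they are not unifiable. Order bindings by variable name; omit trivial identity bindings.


{y2 ↦ (h)}


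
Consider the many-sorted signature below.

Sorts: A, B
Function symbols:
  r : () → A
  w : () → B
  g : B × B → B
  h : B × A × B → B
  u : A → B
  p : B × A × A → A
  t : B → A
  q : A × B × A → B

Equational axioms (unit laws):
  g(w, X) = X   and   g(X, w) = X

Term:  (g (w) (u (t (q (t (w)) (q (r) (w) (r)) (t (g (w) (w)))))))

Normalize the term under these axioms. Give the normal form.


1. (g (w) (u (t (q (t (w)) (q (r) (w) (r)) (t (g (w) (w)))))))  →  (u (t (q (t (w)) (q (r) (w) (r)) (t (g (w) (w))))))
2. (u (t (q (t (w)) (q (r) (w) (r)) (t (g (w) (w))))))  →  (u (t (q (t (w)) (q (r) (w) (r)) (t (w)))))

normal form = (u (t (q (t (w)) (q (r) (w) (r)) (t (w)))))


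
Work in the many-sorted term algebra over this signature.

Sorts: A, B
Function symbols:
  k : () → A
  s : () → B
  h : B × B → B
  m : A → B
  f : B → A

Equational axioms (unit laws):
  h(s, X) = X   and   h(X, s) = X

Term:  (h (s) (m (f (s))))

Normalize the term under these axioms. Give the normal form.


normal form = (m (f (s)))

1. (h (s) (m (f (s))))  →  (m (f (s)))


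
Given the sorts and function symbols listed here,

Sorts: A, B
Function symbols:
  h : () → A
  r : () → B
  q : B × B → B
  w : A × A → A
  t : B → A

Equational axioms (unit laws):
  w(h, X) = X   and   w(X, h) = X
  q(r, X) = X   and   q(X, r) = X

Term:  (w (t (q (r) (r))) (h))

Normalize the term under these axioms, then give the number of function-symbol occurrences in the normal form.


size = 2

1. (w (t (q (r) (r))) (h))  →  (t (q (r) (r)))
2. (t (q (r) (r)))  →  (t (r))
normal form: (t (r))


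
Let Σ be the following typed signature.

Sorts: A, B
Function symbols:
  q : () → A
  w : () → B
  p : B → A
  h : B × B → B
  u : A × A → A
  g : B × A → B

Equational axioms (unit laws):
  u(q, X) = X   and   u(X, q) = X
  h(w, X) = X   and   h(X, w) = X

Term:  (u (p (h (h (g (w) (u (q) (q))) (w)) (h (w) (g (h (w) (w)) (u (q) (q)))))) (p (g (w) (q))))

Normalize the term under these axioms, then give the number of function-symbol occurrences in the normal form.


size = 13

1. (u (p (h (h (g (w) (u (q) (q))) (w)) (h (w) (g (h (w) (w)) (u (q) (q)))))) (p (g (w) (q))))  →  (u (p (h (g (w) (u (q) (q))) (h (w) (g (h (w) (w)) (u (q) (q)))))) (p (g (w) (q))))
2. (u (p (h (g (w) (u (q) (q))) (h (w) (g (h (w) (w)) (u (q) (q)))))) (p (g (w) (q))))  →  (u (p (h (g (w) (q)) (h (w) (g (h (w) (w)) (u (q) (q)))))) (p (g (w) (q))))
3. (u (p (h (g (w) (q)) (h (w) (g (h (w) (w)) (u (q) (q)))))) (p (g (w) (q))))  →  (u (p (h (g (w) (q)) (g (h (w) (w)) (u (q) (q))))) (p (g (w) (q))))
4. (u (p (h (g (w) (q)) (g (h (w) (w)) (u (q) (q))))) (p (g (w) (q))))  →  (u (p (h (g (w) (q)) (g (w) (u (q) (q))))) (p (g (w) (q))))
5. (u (p (h (g (w) (q)) (g (w) (u (q) (q))))) (p (g (w) (q))))  →  (u (p (h (g (w) (q)) (g (w) (q)))) (p (g (w) (q))))
normal form: (u (p (h (g (w) (q)) (g (w) (q)))) (p (g (w) (q))))


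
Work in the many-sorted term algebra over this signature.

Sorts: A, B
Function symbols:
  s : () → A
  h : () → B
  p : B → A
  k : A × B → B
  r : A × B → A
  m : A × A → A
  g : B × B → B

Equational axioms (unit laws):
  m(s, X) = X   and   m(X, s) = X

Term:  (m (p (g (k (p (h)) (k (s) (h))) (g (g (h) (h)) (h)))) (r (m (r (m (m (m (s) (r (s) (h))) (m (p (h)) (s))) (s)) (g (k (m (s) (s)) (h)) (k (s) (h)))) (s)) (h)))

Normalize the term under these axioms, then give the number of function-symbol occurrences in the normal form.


size = 30

1. (m (p (g (k (p (h)) (k (s) (h))) (g (g (h) (h)) (h)))) (r (m (r (m (m (m (s) (r (s) (h))) (m (p (h)) (s))) (s)) (g (k (m (s) (s)) (h)) (k (s) (h)))) (s)) (h)))  →  (m (p (g (k (p (h)) (k (s) (h))) (g (g (h) (h)) (h)))) (r (r (m (m (m (s) (r (s) (h))) (m (p (h)) (s))) (s)) (g (k (m (s) (s)) (h)) (k (s) (h)))) (h)))
2. (m (p (g (k (p (h)) (k (s) (h))) (g (g (h) (h)) (h)))) (r (r (m (m (m (s) (r (s) (h))) (m (p (h)) (s))) (s)) (g (k (m (s) (s)) (h)) (k (s) (h)))) (h)))  →  (m (p (g (k (p (h)) (k (s) (h))) (g (g (h) (h)) (h)))) (r (r (m (m (s) (r (s) (h))) (m (p (h)) (s))) (g (k (m (s) (s)) (h)) (k (s) (h)))) (h)))
3. (m (p (g (k (p (h)) (k (s) (h))) (g (g (h) (h)) (h)))) (r (r (m (m (s) (r (s) (h))) (m (p (h)) (s))) (g (k (m (s) (s)) (h)) (k (s) (h)))) (h)))  →  (m (p (g (k (p (h)) (k (s) (h))) (g (g (h) (h)) (h)))) (r (r (m (r (s) (h)) (m (p (h)) (s))) (g (k (m (s) (s)) (h)) (k (s) (h)))) (h)))
4. (m (p (g (k (p (h)) (k (s) (h))) (g (g (h) (h)) (h)))) (r (r (m (r (s) (h)) (m (p (h)) (s))) (g (k (m (s) (s)) (h)) (k (s) (h)))) (h)))  →  (m (p (g (k (p (h)) (k (s) (h))) (g (g (h) (h)) (h)))) (r (r (m (r (s) (h)) (p (h))) (g (k (m (s) (s)) (h)) (k (s) (h)))) (h)))
5. (m (p (g (k (p (h)) (k (s) (h))) (g (g (h) (h)) (h)))) (r (r (m (r (s) (h)) (p (h))) (g (k (m (s) (s)) (h)) (k (s) (h)))) (h)))  →  (m (p (g (k (p (h)) (k (s) (h))) (g (g (h) (h)) (h)))) (r (r (m (r (s) (h)) (p (h))) (g (k (s) (h)) (k (s) (h)))) (h)))
normal form: (m (p (g (k (p (h)) (k (s) (h))) (g (g (h) (h)) (h)))) (r (r (m (r (s) (h)) (p (h))) (g (k (s) (h)) (k (s) (h)))) (h)))


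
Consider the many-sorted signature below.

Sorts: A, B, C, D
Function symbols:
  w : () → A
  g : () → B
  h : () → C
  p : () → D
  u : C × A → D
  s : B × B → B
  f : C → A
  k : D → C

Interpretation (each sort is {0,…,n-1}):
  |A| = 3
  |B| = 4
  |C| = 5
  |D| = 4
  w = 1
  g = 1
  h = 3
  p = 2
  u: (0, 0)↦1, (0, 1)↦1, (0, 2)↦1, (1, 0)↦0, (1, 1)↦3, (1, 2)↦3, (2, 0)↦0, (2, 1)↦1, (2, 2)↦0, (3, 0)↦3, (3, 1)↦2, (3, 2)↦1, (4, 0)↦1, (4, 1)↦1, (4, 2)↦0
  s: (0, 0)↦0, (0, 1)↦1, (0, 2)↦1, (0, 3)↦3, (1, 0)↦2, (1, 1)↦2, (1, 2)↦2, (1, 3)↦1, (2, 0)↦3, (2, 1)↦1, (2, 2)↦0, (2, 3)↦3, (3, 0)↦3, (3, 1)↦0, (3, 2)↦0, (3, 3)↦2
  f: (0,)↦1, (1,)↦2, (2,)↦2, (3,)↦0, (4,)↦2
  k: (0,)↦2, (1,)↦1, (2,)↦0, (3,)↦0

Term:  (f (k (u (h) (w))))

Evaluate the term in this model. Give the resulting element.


value = 1

  h = 3
  w = 1
  (u (h) (w)) = u(3, 1) = 2
  (k (u (h) (w))) = k(2,) = 0
  (f (k (u (h) (w)))) = f(0,) = 1


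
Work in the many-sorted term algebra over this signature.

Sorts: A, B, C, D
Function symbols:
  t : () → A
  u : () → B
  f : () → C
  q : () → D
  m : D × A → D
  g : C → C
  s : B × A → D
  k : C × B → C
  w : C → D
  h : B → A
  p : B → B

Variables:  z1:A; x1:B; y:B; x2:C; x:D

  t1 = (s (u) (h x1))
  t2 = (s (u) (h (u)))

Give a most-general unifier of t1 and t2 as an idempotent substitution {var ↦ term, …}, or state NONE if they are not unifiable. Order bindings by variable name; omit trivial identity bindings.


{x1 ↦ (u)}


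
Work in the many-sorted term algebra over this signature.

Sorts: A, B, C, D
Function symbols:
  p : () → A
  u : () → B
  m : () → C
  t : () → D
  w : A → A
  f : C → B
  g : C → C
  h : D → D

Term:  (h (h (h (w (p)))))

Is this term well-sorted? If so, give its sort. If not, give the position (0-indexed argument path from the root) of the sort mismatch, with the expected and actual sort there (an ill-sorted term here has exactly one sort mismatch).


        (p) : A
      (w (p)) : A
    (h (w (p))) : ✗ arg 0 at [0, 0, 0] has sort A, expected D

ill-sorted at position [0, 0, 0]: expected D, got A


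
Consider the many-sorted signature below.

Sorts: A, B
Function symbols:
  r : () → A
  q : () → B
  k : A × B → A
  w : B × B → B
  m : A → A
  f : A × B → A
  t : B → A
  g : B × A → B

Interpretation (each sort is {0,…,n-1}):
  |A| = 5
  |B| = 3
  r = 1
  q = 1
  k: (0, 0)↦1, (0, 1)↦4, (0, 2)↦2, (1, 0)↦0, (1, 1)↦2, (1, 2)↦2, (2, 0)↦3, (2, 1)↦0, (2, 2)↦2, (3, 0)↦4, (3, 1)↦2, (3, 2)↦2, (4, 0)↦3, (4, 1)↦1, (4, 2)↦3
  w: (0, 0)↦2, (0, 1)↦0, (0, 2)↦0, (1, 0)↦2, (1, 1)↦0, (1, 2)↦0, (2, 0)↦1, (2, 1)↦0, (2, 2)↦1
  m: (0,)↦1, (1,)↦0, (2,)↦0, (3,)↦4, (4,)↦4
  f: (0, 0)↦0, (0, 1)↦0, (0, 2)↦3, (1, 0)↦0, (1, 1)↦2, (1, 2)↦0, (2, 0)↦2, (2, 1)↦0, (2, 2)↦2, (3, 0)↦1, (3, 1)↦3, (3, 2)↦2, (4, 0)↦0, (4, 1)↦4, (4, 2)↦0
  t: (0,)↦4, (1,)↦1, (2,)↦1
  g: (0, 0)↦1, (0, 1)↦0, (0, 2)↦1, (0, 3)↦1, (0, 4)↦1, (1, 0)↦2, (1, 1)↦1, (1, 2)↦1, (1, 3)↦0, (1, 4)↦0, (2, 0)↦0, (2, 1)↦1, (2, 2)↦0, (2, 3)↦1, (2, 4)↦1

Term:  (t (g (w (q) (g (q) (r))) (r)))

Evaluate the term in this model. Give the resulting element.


value = 4

  q = 1
  q = 1
  r = 1
  (g (q) (r)) = g(1, 1) = 1
  (w (q) (g (q) (r))) = w(1, 1) = 0
  r = 1
  (g (w (q) (g (q) (r))) (r)) = g(0, 1) = 0
  (t (g (w (q) (g (q) (r))) (r))) = t(0,) = 4


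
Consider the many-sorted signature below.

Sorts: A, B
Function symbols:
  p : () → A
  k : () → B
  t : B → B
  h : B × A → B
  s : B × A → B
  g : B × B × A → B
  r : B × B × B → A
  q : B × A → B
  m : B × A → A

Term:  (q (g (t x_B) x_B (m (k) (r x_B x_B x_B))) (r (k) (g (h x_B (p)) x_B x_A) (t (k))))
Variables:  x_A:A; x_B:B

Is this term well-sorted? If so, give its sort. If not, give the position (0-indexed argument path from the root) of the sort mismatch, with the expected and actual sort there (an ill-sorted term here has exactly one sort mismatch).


      x_B : B
    (t x_B) : B
    x_B : B
      (k) : B
        x_B : B
        x_B : B
        x_B : B
      (r x_B x_B x_B) : A
    (m (k) (r x_B x_B x_B)) : A
  (g (t x_B) x_B (m (k) (r x_B x_B x_B))) : B
    (k) : B
        x_B : B
        (p) : A
      (h x_B (p)) : B
      x_B : B
      x_A : A
    (g (h x_B (p)) x_B x_A) : B
      (k) : B
    (t (k)) : B
  (r (k) (g (h x_B (p)) x_B x_A) (t (k))) : A
(q (g (t x_B) x_B (m (k) (r x_B x_B x_B))) (r (k) (g (h x_B (p)) x_B x_A) (t (k)))) : B

well-sorted; sort = B


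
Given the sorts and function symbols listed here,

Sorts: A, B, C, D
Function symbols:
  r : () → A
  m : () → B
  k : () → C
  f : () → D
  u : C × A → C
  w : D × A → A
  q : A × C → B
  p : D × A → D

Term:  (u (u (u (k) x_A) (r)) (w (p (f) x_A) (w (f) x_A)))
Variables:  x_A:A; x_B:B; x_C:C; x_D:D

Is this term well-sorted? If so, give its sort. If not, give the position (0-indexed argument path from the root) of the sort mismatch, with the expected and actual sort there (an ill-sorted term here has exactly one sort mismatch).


well-sorted; sort = C

      (k) : C
      x_A : A
    (u (k) x_A) : C
    (r) : A
  (u (u (k) x_A) (r)) : C
      (f) : D
      x_A : A
    (p (f) x_A) : D
      (f) : D
      x_A : A
    (w (f) x_A) : A
  (w (p (f) x_A) (w (f) x_A)) : A
(u (u (u (k) x_A) (r)) (w (p (f) x_A) (w (f) x_A))) : C


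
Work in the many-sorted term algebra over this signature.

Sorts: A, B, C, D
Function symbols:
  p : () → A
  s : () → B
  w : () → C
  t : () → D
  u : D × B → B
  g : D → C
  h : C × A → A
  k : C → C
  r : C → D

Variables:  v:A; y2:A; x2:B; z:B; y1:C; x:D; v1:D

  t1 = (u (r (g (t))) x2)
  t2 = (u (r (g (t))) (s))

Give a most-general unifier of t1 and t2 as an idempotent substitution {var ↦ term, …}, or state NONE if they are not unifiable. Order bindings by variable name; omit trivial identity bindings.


{x2 ↦ (s)}


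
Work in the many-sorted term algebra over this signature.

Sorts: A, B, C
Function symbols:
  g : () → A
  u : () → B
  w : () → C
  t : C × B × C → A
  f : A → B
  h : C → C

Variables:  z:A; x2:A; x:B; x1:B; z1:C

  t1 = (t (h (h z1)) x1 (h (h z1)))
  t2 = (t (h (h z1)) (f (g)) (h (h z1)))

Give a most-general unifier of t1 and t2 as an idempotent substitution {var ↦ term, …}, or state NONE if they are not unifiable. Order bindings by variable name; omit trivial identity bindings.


{x1 ↦ (f (g))}


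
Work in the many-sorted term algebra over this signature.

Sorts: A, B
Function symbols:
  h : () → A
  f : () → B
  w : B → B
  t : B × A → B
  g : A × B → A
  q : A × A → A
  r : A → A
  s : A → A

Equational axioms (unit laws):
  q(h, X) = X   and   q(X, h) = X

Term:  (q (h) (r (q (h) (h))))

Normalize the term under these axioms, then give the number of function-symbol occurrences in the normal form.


size = 2

1. (q (h) (r (q (h) (h))))  →  (r (q (h) (h)))
2. (r (q (h) (h)))  →  (r (h))
normal form: (r (h))


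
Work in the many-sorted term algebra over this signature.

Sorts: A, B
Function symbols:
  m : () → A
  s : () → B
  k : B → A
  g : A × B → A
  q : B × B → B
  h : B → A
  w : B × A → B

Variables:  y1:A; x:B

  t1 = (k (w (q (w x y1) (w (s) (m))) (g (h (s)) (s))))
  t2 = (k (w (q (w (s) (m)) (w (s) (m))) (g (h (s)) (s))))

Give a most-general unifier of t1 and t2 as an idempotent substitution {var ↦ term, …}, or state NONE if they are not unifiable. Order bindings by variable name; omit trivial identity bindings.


{x ↦ (s), y1 ↦ (m)}


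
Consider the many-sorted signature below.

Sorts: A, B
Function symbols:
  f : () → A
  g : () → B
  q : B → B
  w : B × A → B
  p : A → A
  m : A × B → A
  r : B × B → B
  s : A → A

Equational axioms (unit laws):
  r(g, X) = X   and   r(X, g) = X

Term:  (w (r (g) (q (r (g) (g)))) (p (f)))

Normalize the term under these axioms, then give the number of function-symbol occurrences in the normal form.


1. (w (r (g) (q (r (g) (g)))) (p (f)))  →  (w (q (r (g) (g))) (p (f)))
2. (w (q (r (g) (g))) (p (f)))  →  (w (q (g)) (p (f)))
normal form: (w (q (g)) (p (f)))

size = 5


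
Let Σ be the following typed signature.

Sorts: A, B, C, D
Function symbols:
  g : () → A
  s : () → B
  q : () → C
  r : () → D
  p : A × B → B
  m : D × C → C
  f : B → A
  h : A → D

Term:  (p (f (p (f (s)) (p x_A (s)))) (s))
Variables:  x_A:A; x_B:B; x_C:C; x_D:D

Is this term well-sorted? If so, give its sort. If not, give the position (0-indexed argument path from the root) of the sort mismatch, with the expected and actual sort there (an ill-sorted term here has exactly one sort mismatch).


well-sorted; sort = B

        (s) : B
      (f (s)) : A
        x_A : A
        (s) : B
      (p x_A (s)) : B
    (p (f (s)) (p x_A (s))) : B
  (f (p (f (s)) (p x_A (s)))) : A
  (s) : B
(p (f (p (f (s)) (p x_A (s)))) (s)) : B


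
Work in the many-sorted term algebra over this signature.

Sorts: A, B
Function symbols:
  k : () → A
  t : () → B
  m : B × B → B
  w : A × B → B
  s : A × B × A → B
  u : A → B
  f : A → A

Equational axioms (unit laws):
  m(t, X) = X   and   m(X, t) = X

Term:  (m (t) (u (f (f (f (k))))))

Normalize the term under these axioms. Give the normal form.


1. (m (t) (u (f (f (f (k))))))  →  (u (f (f (f (k)))))

normal form = (u (f (f (f (k)))))


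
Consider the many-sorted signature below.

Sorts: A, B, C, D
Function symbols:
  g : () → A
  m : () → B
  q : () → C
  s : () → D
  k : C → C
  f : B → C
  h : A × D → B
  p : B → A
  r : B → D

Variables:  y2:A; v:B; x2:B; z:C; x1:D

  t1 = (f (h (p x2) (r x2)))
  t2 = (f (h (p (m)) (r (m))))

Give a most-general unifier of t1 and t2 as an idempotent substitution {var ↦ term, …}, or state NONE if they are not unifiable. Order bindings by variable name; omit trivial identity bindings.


{x2 ↦ (m)}


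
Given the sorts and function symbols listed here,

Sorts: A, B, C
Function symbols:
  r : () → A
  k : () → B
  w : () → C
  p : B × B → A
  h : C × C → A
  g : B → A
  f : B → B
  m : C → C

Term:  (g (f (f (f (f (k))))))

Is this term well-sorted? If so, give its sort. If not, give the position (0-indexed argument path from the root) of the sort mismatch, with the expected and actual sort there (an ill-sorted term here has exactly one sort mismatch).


          (k) : B
        (f (k)) : B
      (f (f (k))) : B
    (f (f (f (k)))) : B
  (f (f (f (f (k))))) : B
(g (f (f (f (f (k)))))) : A

well-sorted; sort = A


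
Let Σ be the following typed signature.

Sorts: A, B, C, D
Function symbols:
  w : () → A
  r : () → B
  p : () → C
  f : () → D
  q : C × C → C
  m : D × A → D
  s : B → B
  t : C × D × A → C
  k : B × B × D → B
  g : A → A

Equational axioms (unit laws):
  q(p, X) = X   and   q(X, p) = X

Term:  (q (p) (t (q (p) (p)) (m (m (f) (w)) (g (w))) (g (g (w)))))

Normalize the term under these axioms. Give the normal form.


normal form = (t (p) (m (m (f) (w)) (g (w))) (g (g (w))))

1. (q (p) (t (q (p) (p)) (m (m (f) (w)) (g (w))) (g (g (w)))))  →  (t (q (p) (p)) (m (m (f) (w)) (g (w))) (g (g (w))))
2. (t (q (p) (p)) (m (m (f) (w)) (g (w))) (g (g (w))))  →  (t (p) (m (m (f) (w)) (g (w))) (g (g (w))))


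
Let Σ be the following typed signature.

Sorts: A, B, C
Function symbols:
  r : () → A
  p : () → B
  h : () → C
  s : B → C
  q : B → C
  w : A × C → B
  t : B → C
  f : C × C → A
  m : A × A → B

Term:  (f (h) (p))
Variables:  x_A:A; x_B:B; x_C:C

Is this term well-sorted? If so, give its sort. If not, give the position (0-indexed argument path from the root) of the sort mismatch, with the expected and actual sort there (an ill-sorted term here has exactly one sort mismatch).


ill-sorted at position [1]: expected C, got B

  (h) : C
  (p) : B
(f (h) (p)) : ✗ arg 1 at [1] has sort B, expected C


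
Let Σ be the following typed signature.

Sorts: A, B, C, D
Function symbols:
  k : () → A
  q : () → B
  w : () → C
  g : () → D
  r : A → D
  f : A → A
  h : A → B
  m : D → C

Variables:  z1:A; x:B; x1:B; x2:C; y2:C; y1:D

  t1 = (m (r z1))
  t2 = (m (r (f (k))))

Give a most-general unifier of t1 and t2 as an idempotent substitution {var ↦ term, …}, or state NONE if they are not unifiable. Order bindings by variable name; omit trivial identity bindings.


{z1 ↦ (f (k))}


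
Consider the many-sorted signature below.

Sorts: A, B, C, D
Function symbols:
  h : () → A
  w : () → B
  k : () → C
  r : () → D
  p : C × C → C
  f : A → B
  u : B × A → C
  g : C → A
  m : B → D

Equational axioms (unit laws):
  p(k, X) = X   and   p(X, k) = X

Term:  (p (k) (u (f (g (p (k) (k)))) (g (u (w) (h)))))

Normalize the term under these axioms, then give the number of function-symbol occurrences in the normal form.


1. (p (k) (u (f (g (p (k) (k)))) (g (u (w) (h)))))  →  (u (f (g (p (k) (k)))) (g (u (w) (h))))
2. (u (f (g (p (k) (k)))) (g (u (w) (h))))  →  (u (f (g (k))) (g (u (w) (h))))
normal form: (u (f (g (k))) (g (u (w) (h))))

size = 8


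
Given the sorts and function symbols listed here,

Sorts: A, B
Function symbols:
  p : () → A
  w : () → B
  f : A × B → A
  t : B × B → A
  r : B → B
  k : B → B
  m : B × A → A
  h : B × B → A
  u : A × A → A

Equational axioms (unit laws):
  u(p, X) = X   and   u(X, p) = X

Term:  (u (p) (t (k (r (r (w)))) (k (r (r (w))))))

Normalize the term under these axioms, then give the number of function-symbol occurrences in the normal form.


1. (u (p) (t (k (r (r (w)))) (k (r (r (w))))))  →  (t (k (r (r (w)))) (k (r (r (w)))))
normal form: (t (k (r (r (w)))) (k (r (r (w)))))

size = 9


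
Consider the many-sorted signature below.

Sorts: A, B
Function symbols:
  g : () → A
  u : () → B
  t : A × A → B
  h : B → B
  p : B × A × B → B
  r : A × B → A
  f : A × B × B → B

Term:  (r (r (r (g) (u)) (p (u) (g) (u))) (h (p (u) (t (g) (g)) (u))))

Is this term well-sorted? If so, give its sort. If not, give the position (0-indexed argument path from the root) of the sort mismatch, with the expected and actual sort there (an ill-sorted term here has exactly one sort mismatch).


ill-sorted at position [1, 0, 1]: expected A, got B

      (g) : A
      (u) : B
    (r (g) (u)) : A
      (u) : B
      (g) : A
      (u) : B
    (p (u) (g) (u)) : B
  (r (r (g) (u)) (p (u) (g) (u))) : A
      (u) : B
        (g) : A
        (g) : A
      (t (g) (g)) : B
      (u) : B
    (p (u) (t (g) (g)) (u)) : ✗ arg 1 at [1, 0, 1] has sort B, expected A


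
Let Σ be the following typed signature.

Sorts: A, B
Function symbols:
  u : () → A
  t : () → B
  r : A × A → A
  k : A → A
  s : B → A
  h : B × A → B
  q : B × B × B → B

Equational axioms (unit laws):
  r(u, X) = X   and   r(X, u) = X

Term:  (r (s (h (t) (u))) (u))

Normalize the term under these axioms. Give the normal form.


normal form = (s (h (t) (u)))

1. (r (s (h (t) (u))) (u))  →  (s (h (t) (u)))


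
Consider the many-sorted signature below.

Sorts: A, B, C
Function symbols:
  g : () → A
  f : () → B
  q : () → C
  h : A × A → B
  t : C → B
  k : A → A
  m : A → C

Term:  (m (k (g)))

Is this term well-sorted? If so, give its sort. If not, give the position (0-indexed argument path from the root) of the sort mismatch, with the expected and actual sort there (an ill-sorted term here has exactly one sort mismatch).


    (g) : A
  (k (g)) : A
(m (k (g))) : C

well-sorted; sort = C


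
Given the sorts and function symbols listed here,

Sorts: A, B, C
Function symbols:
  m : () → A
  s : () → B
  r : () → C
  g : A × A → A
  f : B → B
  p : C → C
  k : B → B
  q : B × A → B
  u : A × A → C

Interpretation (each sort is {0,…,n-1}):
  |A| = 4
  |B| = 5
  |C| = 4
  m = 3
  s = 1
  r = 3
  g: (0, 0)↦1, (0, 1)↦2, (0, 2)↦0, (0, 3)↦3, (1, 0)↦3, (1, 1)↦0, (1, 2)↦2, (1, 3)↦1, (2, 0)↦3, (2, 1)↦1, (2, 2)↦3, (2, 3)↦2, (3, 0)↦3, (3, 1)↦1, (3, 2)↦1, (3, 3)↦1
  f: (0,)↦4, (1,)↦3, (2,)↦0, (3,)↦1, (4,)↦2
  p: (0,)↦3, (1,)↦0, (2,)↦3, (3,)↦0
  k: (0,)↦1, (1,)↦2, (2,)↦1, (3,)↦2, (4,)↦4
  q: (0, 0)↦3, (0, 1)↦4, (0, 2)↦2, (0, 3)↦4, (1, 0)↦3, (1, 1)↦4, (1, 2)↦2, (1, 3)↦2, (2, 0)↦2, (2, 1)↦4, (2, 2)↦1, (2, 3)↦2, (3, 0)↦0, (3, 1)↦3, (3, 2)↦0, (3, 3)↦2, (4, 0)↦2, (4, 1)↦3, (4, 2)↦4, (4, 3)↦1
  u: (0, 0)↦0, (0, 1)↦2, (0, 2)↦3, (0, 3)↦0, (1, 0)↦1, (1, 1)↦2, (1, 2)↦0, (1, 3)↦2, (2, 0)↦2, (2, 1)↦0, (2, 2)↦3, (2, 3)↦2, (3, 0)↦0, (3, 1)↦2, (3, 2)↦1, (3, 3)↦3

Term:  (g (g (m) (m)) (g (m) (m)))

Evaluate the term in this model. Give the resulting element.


  m = 3
  m = 3
  (g (m) (m)) = g(3, 3) = 1
  m = 3
  m = 3
  (g (m) (m)) = g(3, 3) = 1
  (g (g (m) (m)) (g (m) (m))) = g(1, 1) = 0

value = 0


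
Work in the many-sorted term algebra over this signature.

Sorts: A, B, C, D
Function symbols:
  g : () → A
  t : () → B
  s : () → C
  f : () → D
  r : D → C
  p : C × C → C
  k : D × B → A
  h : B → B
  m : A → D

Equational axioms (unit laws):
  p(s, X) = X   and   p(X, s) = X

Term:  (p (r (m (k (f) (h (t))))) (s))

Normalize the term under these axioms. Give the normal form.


1. (p (r (m (k (f) (h (t))))) (s))  →  (r (m (k (f) (h (t)))))

normal form = (r (m (k (f) (h (t)))))


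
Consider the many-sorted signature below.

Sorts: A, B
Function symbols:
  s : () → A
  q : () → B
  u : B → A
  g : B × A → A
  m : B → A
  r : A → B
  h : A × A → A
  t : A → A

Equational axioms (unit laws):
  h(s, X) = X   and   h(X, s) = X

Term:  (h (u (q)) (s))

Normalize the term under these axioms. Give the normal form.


normal form = (u (q))

1. (h (u (q)) (s))  →  (u (q))


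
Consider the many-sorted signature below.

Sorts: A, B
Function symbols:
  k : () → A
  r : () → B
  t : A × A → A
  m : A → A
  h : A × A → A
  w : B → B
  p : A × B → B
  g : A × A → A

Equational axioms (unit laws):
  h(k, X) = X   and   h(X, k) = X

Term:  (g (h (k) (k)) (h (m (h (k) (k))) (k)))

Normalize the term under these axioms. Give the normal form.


1. (g (h (k) (k)) (h (m (h (k) (k))) (k)))  →  (g (k) (h (m (h (k) (k))) (k)))
2. (g (k) (h (m (h (k) (k))) (k)))  →  (g (k) (m (h (k) (k))))
3. (g (k) (m (h (k) (k))))  →  (g (k) (m (k)))

normal form = (g (k) (m (k)))


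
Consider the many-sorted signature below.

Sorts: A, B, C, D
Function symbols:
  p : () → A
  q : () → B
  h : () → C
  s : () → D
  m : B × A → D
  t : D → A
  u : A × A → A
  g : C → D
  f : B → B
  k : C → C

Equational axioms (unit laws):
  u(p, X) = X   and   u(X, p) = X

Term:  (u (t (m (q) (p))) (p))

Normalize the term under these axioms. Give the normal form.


1. (u (t (m (q) (p))) (p))  →  (t (m (q) (p)))

normal form = (t (m (q) (p)))


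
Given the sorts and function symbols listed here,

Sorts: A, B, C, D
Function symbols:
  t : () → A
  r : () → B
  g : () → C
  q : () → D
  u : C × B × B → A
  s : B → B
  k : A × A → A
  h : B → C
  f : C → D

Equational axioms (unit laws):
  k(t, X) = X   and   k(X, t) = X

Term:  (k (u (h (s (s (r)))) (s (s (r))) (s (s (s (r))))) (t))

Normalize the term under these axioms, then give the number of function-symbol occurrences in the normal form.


size = 12

1. (k (u (h (s (s (r)))) (s (s (r))) (s (s (s (r))))) (t))  →  (u (h (s (s (r)))) (s (s (r))) (s (s (s (r)))))
normal form: (u (h (s (s (r)))) (s (s (r))) (s (s (s (r)))))


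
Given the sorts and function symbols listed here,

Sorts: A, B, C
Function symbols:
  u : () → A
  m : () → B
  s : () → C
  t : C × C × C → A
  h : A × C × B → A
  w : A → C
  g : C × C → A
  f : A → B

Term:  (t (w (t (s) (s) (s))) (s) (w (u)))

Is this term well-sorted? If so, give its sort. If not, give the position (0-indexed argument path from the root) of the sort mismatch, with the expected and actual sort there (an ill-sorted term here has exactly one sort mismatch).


well-sorted; sort = A

      (s) : C
      (s) : C
      (s) : C
    (t (s) (s) (s)) : A
  (w (t (s) (s) (s))) : C
  (s) : C
    (u) : A
  (w (u)) : C
(t (w (t (s) (s) (s))) (s) (w (u))) : A
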